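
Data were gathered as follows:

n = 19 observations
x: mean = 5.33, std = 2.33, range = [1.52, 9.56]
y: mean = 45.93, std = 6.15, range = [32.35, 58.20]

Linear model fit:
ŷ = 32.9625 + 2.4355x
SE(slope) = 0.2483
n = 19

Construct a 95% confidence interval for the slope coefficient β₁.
The 95% CI for β₁ is (1.9116, 2.9594)

Confidence interval for the slope:

The 95% CI for β₁ is: β̂₁ ± t*(α/2, n-2) × SE(β̂₁)

Step 1: Find critical t-value
- Confidence level = 0.95
- Degrees of freedom = n - 2 = 19 - 2 = 17
- t*(α/2, 17) = 2.1098

Step 2: Calculate margin of error
Margin = 2.1098 × 0.2483 = 0.5239

Step 3: Construct interval
CI = 2.4355 ± 0.5239
CI = (1.9116, 2.9594)

Interpretation: We are 95% confident that the true slope β₁ lies between 1.9116 and 2.9594.
Both endpoints are positive, so the data support a genuinely positive slope at this confidence level.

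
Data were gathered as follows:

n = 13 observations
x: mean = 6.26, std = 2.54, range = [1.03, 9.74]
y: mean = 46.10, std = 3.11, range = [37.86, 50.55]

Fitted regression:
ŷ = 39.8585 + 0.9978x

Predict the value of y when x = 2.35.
ŷ = 42.2033

Plug x = 2.35 into the fitted line:

ŷ = 39.8585 + 0.9978 × 2.35
ŷ = 39.8585 + 2.3448
ŷ = 42.2033

This is the fitted mean response at that x — an individual observation would come with a wider prediction interval.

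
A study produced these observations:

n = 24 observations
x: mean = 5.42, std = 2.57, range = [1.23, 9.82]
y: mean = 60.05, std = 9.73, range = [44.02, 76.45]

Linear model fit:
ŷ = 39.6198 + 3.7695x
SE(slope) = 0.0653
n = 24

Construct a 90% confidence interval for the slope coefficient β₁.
The 90% CI for β₁ is (3.6574, 3.8816)

Confidence interval for the slope:

The 90% CI for β₁ is: β̂₁ ± t*(α/2, n-2) × SE(β̂₁)

Step 1: Find critical t-value
- Confidence level = 0.9
- Degrees of freedom = n - 2 = 24 - 2 = 22
- t*(α/2, 22) = 1.7171

Step 2: Calculate margin of error
Margin = 1.7171 × 0.0653 = 0.1121

Step 3: Construct interval
CI = 3.7695 ± 0.1121
CI = (3.6574, 3.8816)

Interpretation: each one-unit increase in x is associated with a change in mean y of between 3.6574 and 3.8816, with 90% confidence.
The interval does not include 0, suggesting a significant linear relationship.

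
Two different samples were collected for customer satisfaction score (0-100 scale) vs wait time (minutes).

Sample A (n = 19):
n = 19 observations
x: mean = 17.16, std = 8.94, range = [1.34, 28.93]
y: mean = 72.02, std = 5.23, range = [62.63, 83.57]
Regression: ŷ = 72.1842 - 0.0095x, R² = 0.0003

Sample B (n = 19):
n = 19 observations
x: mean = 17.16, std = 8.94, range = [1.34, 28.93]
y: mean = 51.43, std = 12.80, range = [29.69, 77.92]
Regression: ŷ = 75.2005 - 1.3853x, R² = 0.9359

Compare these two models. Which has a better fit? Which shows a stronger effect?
Model B has the better fit (R² = 0.9359 vs 0.0003). Model B shows the stronger effect (|β₁| = 1.3853 vs 0.0095).

Model Comparison:

Fit — compare R²:
- Model A: R² = 0.0003 → 0.03% of variance in satisfaction score explained
- Model B: R² = 0.9359 → 93.59% of variance in satisfaction score explained
- 0.9359 > 0.0003 → Model B has the better fit

Which has the larger per-minute effect? (|β₁|)
- Model A: β₁ = -0.0095 → predicted satisfaction score falls 0.0095 points per additional minute of wait time
- Model B: β₁ = -1.3853 → predicted satisfaction score falls 1.3853 points per additional minute of wait time
- |-0.0095| < |-1.3853| → Model B shows the stronger marginal effect

Note: The two samples could reflect different populations, time periods, or measurement quality.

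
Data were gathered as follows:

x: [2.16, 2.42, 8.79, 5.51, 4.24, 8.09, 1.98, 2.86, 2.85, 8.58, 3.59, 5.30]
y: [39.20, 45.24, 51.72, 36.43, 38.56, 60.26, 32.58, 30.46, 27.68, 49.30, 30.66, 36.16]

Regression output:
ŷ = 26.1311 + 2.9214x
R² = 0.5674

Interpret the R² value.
About 56.74% of the variability in y is accounted for by the regression on x (R² = 0.5674) — a moderate linear fit.

The coefficient of determination R² is the fraction of the total variation in y that the fitted line accounts for.

Here R² = 0.5674:
- Explained: 56.74% of the variation in y
- Unexplained (residual): 100% − 56.74% = 43.26%
- Rule of thumb (below 0.3 weak; 0.3 to below 0.7 moderate; 0.7 and above strong) → moderate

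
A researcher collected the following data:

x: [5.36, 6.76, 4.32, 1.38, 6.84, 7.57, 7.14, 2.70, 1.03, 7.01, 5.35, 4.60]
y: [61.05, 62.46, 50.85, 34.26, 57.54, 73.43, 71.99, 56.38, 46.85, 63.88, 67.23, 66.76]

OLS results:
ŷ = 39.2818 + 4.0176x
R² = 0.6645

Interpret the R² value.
About 66.45% of the variability in y is accounted for by the regression on x (R² = 0.6645) — a moderate linear fit.

The coefficient of determination R² is the fraction of the total variation in y that the fitted line accounts for.

Here R² = 0.6645:
- Explained: 66.45% of the variation in y
- Unexplained (residual): 100% − 66.45% = 33.55%
- Rule of thumb (below 0.3 weak; 0.3 to below 0.7 moderate; 0.7 and above strong) → moderate

Note: R² says nothing about causation, and a high R² does not by itself mean the linear form is appropriate — check the residuals.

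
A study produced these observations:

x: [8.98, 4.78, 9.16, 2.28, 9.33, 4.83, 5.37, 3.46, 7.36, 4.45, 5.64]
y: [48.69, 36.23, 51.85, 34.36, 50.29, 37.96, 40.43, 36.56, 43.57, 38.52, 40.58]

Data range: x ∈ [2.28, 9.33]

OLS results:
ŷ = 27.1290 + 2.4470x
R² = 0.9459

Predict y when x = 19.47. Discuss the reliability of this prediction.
ŷ = 74.7721, but this is extrapolation (above the data range [2.28, 9.33]) and may be unreliable.

Prediction calculation:
ŷ = 27.1290 + 2.4470 × 19.47
ŷ = 74.7721

Reliability:
- Data range: x ∈ [2.28, 9.33]
- Prediction point: x = 19.47 is 10.14 units above the observed range → this is EXTRAPOLATION, not interpolation

Why that matters here:
- Real relationships often flatten, saturate, or turn nonlinear at extremes
- R² describes fit only over the sampled x values; it says nothing about behaviour beyond them

Report the number if required, but flag clearly that it is an extrapolation.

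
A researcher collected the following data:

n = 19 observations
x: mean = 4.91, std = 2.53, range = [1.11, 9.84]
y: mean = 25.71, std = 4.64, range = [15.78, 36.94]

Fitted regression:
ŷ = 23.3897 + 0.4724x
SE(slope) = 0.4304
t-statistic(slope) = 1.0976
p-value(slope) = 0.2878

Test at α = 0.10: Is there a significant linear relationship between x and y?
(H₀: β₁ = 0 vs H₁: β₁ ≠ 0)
p-value = 0.2878 ≥ α = 0.10, so we fail to reject H₀. The relationship is not significant.

Hypothesis test for the slope coefficient:

H₀: β₁ = 0 (no linear relationship)
H₁: β₁ ≠ 0 (linear relationship exists)

Test statistic: t = β̂₁ / SE(β̂₁) = 0.4724 / 0.4304 = 1.0976

The p-value (0.2878) is the probability, under H₀, of a t-statistic at least as extreme as |t| = 1.0976 (two-sided, df = n − 2 = 17).

Decision rule: reject H₀ if p-value < α.
p-value = 0.2878 ≥ α = 0.10 → fail to reject H₀.

At α = 0.10 the data do not provide convincing evidence of a nonzero slope.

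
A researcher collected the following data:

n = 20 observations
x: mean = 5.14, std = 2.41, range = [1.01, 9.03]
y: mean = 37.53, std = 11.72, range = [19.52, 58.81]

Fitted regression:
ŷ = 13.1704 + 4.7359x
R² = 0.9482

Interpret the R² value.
R² = 0.9482 means 94.82% of the variation in y is explained by the linear relationship with x. This indicates a strong fit.

The coefficient of determination R² is the fraction of the total variation in y that the fitted line accounts for.

Here R² = 0.9482:
- Explained: 94.82% of the variation in y
- Unexplained (residual): 100% − 94.82% = 5.18%
- Rule of thumb (below 0.3 weak; 0.3 to below 0.7 moderate; 0.7 and above strong) → strong

Equivalently, for simple linear regression R² = r², so |r| = √0.9482 ≈ 0.9738.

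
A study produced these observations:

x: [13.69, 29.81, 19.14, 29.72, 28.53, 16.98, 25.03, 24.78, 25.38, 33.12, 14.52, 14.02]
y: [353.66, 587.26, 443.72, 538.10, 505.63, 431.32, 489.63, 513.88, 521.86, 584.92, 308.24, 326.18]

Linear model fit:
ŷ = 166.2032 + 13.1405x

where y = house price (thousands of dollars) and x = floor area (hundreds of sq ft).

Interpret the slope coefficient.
An increase of one hundred sq ft in floor area is associated with a 13.1405 thousand dollars increase in predicted house price.

The slope coefficient β₁ = 13.1405 represents the marginal effect of floor area on house price.

Interpretation:
- Floor area up by 1 hundred sq ft → predicted house price increases by 13.1405 thousand dollars
- The effect is assumed constant over the observed range of x (linearity)
- The slope describes association in these data, not necessarily a causal effect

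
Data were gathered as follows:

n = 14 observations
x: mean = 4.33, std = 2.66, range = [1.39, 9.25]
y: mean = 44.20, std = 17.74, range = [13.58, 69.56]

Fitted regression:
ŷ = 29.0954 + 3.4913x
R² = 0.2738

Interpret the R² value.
R² = 0.2738 means 27.38% of the variation in y is explained by the linear relationship with x. This indicates a weak fit.

R² = 1 − SS_res/SS_tot compares the residual scatter to the total scatter of y about its mean.

Here R² = 0.2738:
- Explained: 27.38% of the variation in y
- Unexplained (residual): 100% − 27.38% = 72.62%
- Rule of thumb (below 0.3 weak; 0.3 to below 0.7 moderate; 0.7 and above strong) → weak

Equivalently, for simple linear regression R² = r², so |r| = √0.2738 ≈ 0.5233.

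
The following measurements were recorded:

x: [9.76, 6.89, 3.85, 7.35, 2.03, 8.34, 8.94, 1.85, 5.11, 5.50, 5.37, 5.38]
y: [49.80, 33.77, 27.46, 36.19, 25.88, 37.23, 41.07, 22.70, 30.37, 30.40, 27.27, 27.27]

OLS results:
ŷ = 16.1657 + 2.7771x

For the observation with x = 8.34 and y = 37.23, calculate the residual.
Residual = -2.0967

The residual is the difference between the actual value and the predicted value:

Residual = y - ŷ

Step 1: Calculate predicted value
ŷ = 16.1657 + 2.7771 × 8.34
ŷ = 39.3267

Step 2: Calculate residual
Residual = 37.23 - 39.3267
Residual = -2.0967

Interpretation: the model overestimates the actual value by 2.0967 at this point (negative residual → observation lies below the fitted line).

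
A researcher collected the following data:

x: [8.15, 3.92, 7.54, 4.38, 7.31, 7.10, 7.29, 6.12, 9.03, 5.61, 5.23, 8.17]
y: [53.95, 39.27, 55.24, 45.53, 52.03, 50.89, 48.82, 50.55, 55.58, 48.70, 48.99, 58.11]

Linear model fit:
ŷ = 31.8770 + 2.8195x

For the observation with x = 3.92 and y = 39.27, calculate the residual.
Residual = -3.6594

The residual is the difference between the actual value and the predicted value:

Residual = y - ŷ

Step 1: Calculate predicted value
ŷ = 31.8770 + 2.8195 × 3.92
ŷ = 42.9294

Step 2: Calculate residual
Residual = 39.27 - 42.9294
Residual = -3.6594

Interpretation: the model overestimates the actual value by 3.6594 at this point (negative residual → observation lies below the fitted line).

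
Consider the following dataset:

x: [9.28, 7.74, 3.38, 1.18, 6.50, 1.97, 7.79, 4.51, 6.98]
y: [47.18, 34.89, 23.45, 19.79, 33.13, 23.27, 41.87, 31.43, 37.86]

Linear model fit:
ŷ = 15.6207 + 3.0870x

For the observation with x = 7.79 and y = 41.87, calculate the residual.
Residual = 2.2016

The residual is the difference between the actual value and the predicted value:

Residual = y - ŷ

Step 1: Calculate predicted value
ŷ = 15.6207 + 3.0870 × 7.79
ŷ = 39.6684

Step 2: Calculate residual
Residual = 41.87 - 39.6684
Residual = 2.2016

The residual is positive, so the observed y = 41.87 sits above the regression line (the line underestimates it by 2.2016).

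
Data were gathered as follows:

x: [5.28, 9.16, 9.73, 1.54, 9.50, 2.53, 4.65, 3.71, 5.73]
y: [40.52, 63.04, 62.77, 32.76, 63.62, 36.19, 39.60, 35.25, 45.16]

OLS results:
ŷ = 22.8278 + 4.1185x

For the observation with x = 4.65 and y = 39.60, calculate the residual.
Residual = -2.3788

The residual is the difference between the actual value and the predicted value:

Residual = y - ŷ

Step 1: Calculate predicted value
ŷ = 22.8278 + 4.1185 × 4.65
ŷ = 41.9788

Step 2: Calculate residual
Residual = 39.60 - 41.9788
Residual = -2.3788

The residual is negative, so the observed y = 39.60 sits below the regression line (the line overestimates it by 2.3788).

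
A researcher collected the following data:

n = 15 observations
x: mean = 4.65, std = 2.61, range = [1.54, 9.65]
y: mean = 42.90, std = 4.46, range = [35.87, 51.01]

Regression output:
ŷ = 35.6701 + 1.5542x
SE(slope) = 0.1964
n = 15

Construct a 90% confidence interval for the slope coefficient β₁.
The 90% CI for β₁ is (1.2064, 1.9020)

Confidence interval for the slope:

The 90% CI for β₁ is: β̂₁ ± t*(α/2, n-2) × SE(β̂₁)

Step 1: Find critical t-value
- Confidence level = 0.9
- Degrees of freedom = n - 2 = 15 - 2 = 13
- t*(α/2, 13) = 1.7709

Step 2: Calculate margin of error
Margin = 1.7709 × 0.1964 = 0.3478

Step 3: Construct interval
CI = 1.5542 ± 0.3478
CI = (1.2064, 1.9020)

Interpretation: intervals built this way capture the true β₁ in 90% of repeated samples; here the plausible range for the per-unit effect of x on y is 1.2064 to 1.9020.
Since 0 is outside the interval, a two-sided test at α = 0.10 would reject H₀: β₁ = 0.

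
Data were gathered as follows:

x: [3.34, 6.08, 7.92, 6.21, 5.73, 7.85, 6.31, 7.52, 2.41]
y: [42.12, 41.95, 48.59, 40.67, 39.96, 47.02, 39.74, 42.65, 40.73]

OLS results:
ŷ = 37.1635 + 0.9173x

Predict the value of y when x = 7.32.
ŷ = 43.8781

x = 7.32 lies inside the observed range [2.41, 7.92], so the fitted equation applies directly:

ŷ = 37.1635 + 0.9173 × 7.32
ŷ = 37.1635 + 6.7146
ŷ = 43.8781

This is the fitted mean response at that x — an individual observation would come with a wider prediction interval.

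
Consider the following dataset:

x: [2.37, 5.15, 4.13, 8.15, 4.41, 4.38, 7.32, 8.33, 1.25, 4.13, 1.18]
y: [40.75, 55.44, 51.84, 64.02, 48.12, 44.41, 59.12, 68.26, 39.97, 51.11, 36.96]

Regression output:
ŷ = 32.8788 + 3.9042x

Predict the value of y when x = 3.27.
ŷ = 45.6455

x = 3.27 lies inside the observed range [1.18, 8.33], so the fitted equation applies directly:

ŷ = 32.8788 + 3.9042 × 3.27
ŷ = 32.8788 + 12.7667
ŷ = 45.6455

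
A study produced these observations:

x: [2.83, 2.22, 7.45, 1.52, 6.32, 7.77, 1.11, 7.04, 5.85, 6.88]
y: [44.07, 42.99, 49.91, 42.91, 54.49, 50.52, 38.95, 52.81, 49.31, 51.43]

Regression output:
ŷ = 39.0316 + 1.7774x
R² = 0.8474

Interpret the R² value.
The model explains 84.74% of the variance in y (R² = 0.8474), leaving 15.26% unexplained; the fit is strong.

R² (coefficient of determination) measures the proportion of variance in y explained by the regression model.

Here R² = 0.8474:
- Explained: 84.74% of the variation in y
- Unexplained (residual): 100% − 84.74% = 15.26%
- Rule of thumb (below 0.3 weak; 0.3 to below 0.7 moderate; 0.7 and above strong) → strong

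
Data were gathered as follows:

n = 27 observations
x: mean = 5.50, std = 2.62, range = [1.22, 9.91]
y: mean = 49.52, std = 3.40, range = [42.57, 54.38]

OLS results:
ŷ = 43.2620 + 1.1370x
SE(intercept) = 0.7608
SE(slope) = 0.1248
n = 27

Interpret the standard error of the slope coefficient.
The slope 1.1370 is pinned down to within about ±0.1248 (one SE) by these data — relative uncertainty 11.0%, i.e. precise.

SE(β̂₁) = s / √Sxx, where s is the residual standard deviation and Sxx = Σ(x − x̄)². It is the yardstick for how far β̂₁ = 1.1370 could plausibly be from the true slope.

Relative precision:
- SE / |β̂₁| = 0.1248 / 1.1370 = 11.0%
- Rule of thumb (under 20%: precise; 20% to under 50%: moderately precise; 50% or more: imprecise) → precise

Link to the t-test: t = β̂₁ / SE(β̂₁) = 1.1370 / 0.1248 = 9.1106, the statistic for H₀: β₁ = 0.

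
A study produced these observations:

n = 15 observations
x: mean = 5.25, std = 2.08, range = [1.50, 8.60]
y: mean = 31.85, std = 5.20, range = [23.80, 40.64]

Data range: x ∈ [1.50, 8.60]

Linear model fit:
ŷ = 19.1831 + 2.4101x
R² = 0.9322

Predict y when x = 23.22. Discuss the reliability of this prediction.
ŷ = 75.1456 (extrapolation — x = 23.22 lies outside [1.50, 8.60], so reliability is low).

Prediction calculation:
ŷ = 19.1831 + 2.4101 × 23.22
ŷ = 75.1456

Reliability:
- Data range: x ∈ [1.50, 8.60]
- Prediction point: x = 23.22 is 14.62 units above the observed range → this is EXTRAPOLATION, not interpolation

Why that matters here:
- Real relationships often flatten, saturate, or turn nonlinear at extremes
- The linear relationship may not hold outside the observed range
- R² describes fit only over the sampled x values; it says nothing about behaviour beyond them

The R² = 0.9322 only validates the fit within [1.50, 8.60]; treat ŷ = 75.1456 with caution.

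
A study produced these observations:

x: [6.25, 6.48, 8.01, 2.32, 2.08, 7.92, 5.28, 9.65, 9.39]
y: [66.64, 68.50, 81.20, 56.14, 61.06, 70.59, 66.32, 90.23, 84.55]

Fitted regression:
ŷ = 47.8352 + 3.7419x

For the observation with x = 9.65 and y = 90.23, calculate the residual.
Residual = 6.2855

The residual is the difference between the actual value and the predicted value:

Residual = y - ŷ

Step 1: Calculate predicted value
ŷ = 47.8352 + 3.7419 × 9.65
ŷ = 83.9445

Step 2: Calculate residual
Residual = 90.23 - 83.9445
Residual = 6.2855

The residual is positive, so the observed y = 90.23 sits above the regression line (the line underestimates it by 6.2855).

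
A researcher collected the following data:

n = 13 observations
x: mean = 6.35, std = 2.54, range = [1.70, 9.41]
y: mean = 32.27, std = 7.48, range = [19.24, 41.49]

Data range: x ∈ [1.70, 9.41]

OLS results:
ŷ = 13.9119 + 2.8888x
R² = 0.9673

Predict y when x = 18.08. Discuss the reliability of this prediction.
ŷ = 66.1414 (extrapolation — x = 18.08 lies outside [1.70, 9.41], so reliability is low).

Prediction calculation:
ŷ = 13.9119 + 2.8888 × 18.08
ŷ = 66.1414

Reliability:
- Data range: x ∈ [1.70, 9.41]
- Prediction point: x = 18.08 is 8.67 units above the observed range → this is EXTRAPOLATION, not interpolation

Why that matters here:
- The linear relationship may not hold outside the observed range
- There are no observations near this x to validate the fitted line there
- Real relationships often flatten, saturate, or turn nonlinear at extremes

A defensible statement: 'if the linear trend continued to x = 18.08, y would be about 66.1414' — the premise is untested.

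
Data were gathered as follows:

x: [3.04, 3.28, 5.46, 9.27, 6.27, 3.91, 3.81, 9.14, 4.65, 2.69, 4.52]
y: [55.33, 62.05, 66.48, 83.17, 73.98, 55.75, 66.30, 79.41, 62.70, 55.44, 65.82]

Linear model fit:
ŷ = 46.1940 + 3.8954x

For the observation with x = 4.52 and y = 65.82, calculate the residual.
Residual = 2.0188

The residual is the difference between the actual value and the predicted value:

Residual = y - ŷ

Step 1: Calculate predicted value
ŷ = 46.1940 + 3.8954 × 4.52
ŷ = 63.8012

Step 2: Calculate residual
Residual = 65.82 - 63.8012
Residual = 2.0188

Sign check: y > ŷ, so the point is above the line and the fit underestimates here.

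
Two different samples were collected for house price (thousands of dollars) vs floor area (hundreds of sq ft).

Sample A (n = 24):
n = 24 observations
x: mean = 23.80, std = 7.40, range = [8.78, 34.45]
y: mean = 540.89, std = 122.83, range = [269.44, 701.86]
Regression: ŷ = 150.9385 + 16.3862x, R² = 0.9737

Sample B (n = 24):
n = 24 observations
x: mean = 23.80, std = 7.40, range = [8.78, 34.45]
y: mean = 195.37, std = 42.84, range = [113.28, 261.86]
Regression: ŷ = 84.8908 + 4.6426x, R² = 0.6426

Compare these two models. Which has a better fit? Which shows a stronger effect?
Model A has the better fit (R² = 0.9737 vs 0.6426). Model A shows the stronger effect (|β₁| = 16.3862 vs 4.6426).

Model Comparison:

Which explains more variance? (R²)
- Model A: R² = 0.9737 → 97.37% of variance in house price explained
- Model B: R² = 0.6426 → 64.26% of variance in house price explained
- 0.9737 > 0.6426 → Model A has the better fit

Effect size (slope magnitude):
- Model A: β₁ = 16.3862 → predicted house price rises 16.3862 thousand dollars per additional hundred sq ft of floor area
- Model B: β₁ = 4.6426 → predicted house price rises 4.6426 thousand dollars per additional hundred sq ft of floor area
- |16.3862| > |4.6426| → Model A shows the stronger marginal effect

Note: A steeper slope doesn't make a better model if the scatter around the line is large.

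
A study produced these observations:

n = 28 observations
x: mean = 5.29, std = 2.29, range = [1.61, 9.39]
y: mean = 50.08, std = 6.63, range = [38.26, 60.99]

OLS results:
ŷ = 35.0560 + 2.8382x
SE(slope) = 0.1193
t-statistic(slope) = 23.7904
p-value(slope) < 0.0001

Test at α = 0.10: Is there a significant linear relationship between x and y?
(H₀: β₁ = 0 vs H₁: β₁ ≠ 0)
Reject H₀: p-value < 0.0001 < α = 0.10. The linear relationship is significant at the 10% level.

Hypothesis test for the slope coefficient:

H₀: β₁ = 0 (no linear relationship)
H₁: β₁ ≠ 0 (linear relationship exists)

Test statistic: t = β̂₁ / SE(β̂₁) = 2.8382 / 0.1193 = 23.7904

p < 0.0001: how often a slope estimate this far from 0 (in SE units) would arise by chance if β₁ were truly 0.

Decision rule: reject H₀ if p-value < α.
p-value < 0.0001 < α = 0.10 → reject H₀.

Conclusion: the linear association between x and y is significant at the 10% level.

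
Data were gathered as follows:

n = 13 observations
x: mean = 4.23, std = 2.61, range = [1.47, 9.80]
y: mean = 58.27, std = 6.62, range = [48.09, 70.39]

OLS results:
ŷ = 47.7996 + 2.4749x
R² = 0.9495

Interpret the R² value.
R² = 0.9495 means 94.95% of the variation in y is explained by the linear relationship with x. This indicates a strong fit.

The coefficient of determination R² is the fraction of the total variation in y that the fitted line accounts for.

Here R² = 0.9495:
- Explained: 94.95% of the variation in y
- Unexplained (residual): 100% − 94.95% = 5.05%
- Rule of thumb (below 0.3 weak; 0.3 to below 0.7 moderate; 0.7 and above strong) → strong

Note: R² says nothing about causation, and a high R² does not by itself mean the linear form is appropriate — check the residuals.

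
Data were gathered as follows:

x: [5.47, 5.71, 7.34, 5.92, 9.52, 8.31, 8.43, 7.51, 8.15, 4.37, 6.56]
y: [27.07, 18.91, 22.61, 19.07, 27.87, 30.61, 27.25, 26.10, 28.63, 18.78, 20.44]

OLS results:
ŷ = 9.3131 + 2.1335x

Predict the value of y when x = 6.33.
ŷ = 22.8182

Plug x = 6.33 into the fitted line:

ŷ = 9.3131 + 2.1335 × 6.33
ŷ = 9.3131 + 13.5051
ŷ = 22.8182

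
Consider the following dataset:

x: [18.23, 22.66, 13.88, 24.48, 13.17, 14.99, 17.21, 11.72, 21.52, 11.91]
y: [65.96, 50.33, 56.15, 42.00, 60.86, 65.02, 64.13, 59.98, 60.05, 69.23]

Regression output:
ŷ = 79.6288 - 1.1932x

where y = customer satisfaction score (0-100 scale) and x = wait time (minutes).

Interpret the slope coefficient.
For each additional minute of wait time, predicted satisfaction score decreases by approximately 1.1932 points.

The slope β₁ = -1.1932 gives the rate at which the fitted satisfaction score changes with wait time.

Interpretation:
- Wait time up by 1 minute → predicted satisfaction score decreases by 1.1932 points
- The effect is assumed constant over the observed range of x (linearity)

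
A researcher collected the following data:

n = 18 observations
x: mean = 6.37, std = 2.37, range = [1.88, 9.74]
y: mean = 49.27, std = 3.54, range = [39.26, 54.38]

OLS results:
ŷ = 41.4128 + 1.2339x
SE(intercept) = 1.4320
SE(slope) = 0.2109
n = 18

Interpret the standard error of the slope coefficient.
SE(slope) = 0.2109 measures the uncertainty in the estimated slope. The coefficient is estimated precisely (SE/|β̂₁| = 17.1%).

What SE measures:
- The standard error quantifies the sampling variability of the coefficient estimate
- It is the estimated standard deviation of β̂₁ across hypothetical repeated samples of the same size
- Smaller SE → more precise estimate

Relative precision:
- SE / |β̂₁| = 0.2109 / 1.2339 = 17.1%
- Rule of thumb (under 20%: precise; 20% to under 50%: moderately precise; 50% or more: imprecise) → precise

Link to interval estimation: a confidence interval for β₁ is β̂₁ ± t* × 0.2109, so SE sets the half-width per unit of t*.

What drives SE(β̂₁): wider spread of x values → smaller SE.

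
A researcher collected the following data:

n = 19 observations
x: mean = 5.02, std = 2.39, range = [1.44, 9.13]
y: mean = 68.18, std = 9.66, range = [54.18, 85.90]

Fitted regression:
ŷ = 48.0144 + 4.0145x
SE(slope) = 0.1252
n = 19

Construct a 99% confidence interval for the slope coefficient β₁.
The 99% CI for β₁ is (3.6516, 4.3774)

Confidence interval for the slope:

The 99% CI for β₁ is: β̂₁ ± t*(α/2, n-2) × SE(β̂₁)

Step 1: Find critical t-value
- Confidence level = 0.99
- Degrees of freedom = n - 2 = 19 - 2 = 17
- t*(α/2, 17) = 2.8982

Step 2: Calculate margin of error
Margin = 2.8982 × 0.1252 = 0.3629

Step 3: Construct interval
CI = 4.0145 ± 0.3629
CI = (3.6516, 4.3774)

Interpretation: We are 99% confident that the true slope β₁ lies between 3.6516 and 4.3774.
Both endpoints are positive, so the data support a genuinely positive slope at this confidence level.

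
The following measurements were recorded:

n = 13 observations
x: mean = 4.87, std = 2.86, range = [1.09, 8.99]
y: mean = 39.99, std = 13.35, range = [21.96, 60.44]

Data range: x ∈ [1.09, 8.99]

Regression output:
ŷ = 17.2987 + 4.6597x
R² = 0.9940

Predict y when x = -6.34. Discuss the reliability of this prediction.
ŷ = -12.2438 (extrapolation — x = -6.34 lies outside [1.09, 8.99], so reliability is low).

Prediction calculation:
ŷ = 17.2987 + 4.6597 × (-6.34)
ŷ = -12.2438

Reliability:
- Data range: x ∈ [1.09, 8.99]
- Prediction point: x = -6.34 is 7.43 units below the observed range → this is EXTRAPOLATION, not interpolation

Why that matters here:
- The standard error of prediction grows with (x − x̄)², and x = -6.34 is far from x̄ = 4.87
- The linear relationship may not hold outside the observed range

Report the number if required, but flag clearly that it is an extrapolation.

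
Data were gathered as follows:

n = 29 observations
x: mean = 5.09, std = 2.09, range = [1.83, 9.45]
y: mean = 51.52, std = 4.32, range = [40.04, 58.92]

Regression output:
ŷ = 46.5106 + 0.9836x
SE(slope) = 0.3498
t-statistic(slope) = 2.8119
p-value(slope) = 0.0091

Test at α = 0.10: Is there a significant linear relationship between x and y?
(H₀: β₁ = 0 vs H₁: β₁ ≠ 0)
Reject H₀: p-value = 0.0091 < α = 0.10. The linear relationship is significant at the 10% level.

Hypothesis test for the slope coefficient:

H₀: β₁ = 0 (no linear relationship)
H₁: β₁ ≠ 0 (linear relationship exists)

Test statistic: t = β̂₁ / SE(β̂₁) = 0.9836 / 0.3498 = 2.8119

p = 0.0091: how often a slope estimate this far from 0 (in SE units) would arise by chance if β₁ were truly 0.

Decision rule: reject H₀ if p-value < α.
p-value = 0.0091 < α = 0.10 → reject H₀.

There is sufficient evidence at the 10% significance level to conclude that a linear relationship exists between x and y.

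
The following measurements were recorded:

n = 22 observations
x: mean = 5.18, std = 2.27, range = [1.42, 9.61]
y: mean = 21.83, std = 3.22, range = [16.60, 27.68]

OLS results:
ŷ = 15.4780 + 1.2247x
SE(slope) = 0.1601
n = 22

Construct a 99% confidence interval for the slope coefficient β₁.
The 99% CI for β₁ is (0.7692, 1.6802)

Confidence interval for the slope:

The 99% CI for β₁ is: β̂₁ ± t*(α/2, n-2) × SE(β̂₁)

Step 1: Find critical t-value
- Confidence level = 0.99
- Degrees of freedom = n - 2 = 22 - 2 = 20
- t*(α/2, 20) = 2.8453

Step 2: Calculate margin of error
Margin = 2.8453 × 0.1601 = 0.4555

Step 3: Construct interval
CI = 1.2247 ± 0.4555
CI = (0.7692, 1.6802)

Interpretation: intervals built this way capture the true β₁ in 99% of repeated samples; here the plausible range for the per-unit effect of x on y is 0.7692 to 1.6802.
The interval does not include 0, suggesting a significant linear relationship.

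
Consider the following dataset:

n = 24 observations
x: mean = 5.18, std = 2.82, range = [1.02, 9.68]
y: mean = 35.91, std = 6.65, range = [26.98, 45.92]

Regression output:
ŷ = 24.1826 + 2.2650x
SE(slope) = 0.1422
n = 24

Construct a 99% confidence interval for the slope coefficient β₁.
The 99% CI for β₁ is (1.8642, 2.6658)

Confidence interval for the slope:

The 99% CI for β₁ is: β̂₁ ± t*(α/2, n-2) × SE(β̂₁)

Step 1: Find critical t-value
- Confidence level = 0.99
- Degrees of freedom = n - 2 = 24 - 2 = 22
- t*(α/2, 22) = 2.8188

Step 2: Calculate margin of error
Margin = 2.8188 × 0.1422 = 0.4008

Step 3: Construct interval
CI = 2.2650 ± 0.4008
CI = (1.8642, 2.6658)

Interpretation: intervals built this way capture the true β₁ in 99% of repeated samples; here the plausible range for the per-unit effect of x on y is 1.8642 to 2.6658.
Both endpoints are positive, so the data support a genuinely positive slope at this confidence level.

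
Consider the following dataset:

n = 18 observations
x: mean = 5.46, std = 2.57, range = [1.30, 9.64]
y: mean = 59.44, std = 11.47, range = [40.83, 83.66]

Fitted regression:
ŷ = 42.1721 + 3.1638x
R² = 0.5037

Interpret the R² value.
R² = 0.5037 means 50.37% of the variation in y is explained by the linear relationship with x. This indicates a moderate fit.

R² = 1 − SS_res/SS_tot compares the residual scatter to the total scatter of y about its mean.

Here R² = 0.5037:
- Explained: 50.37% of the variation in y
- Unexplained (residual): 100% − 50.37% = 49.63%
- Rule of thumb (below 0.3 weak; 0.3 to below 0.7 moderate; 0.7 and above strong) → moderate

Note: R² says nothing about causation, and a high R² does not by itself mean the linear form is appropriate — check the residuals.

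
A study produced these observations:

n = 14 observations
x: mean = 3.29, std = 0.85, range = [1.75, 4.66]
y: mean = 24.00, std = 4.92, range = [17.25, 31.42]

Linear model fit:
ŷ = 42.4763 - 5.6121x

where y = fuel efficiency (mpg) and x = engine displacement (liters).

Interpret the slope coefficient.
An increase of one liter in engine displacement is associated with a 5.6121 mpg decrease in predicted fuel efficiency.

β₁ = -5.6121 is the change in predicted fuel efficiency (mpg) per additional liter of engine displacement.

Interpretation:
- Engine displacement up by 1 liter → predicted fuel efficiency decreases by 5.6121 mpg
- This is a linear approximation: the same per-unit change is assumed across the whole observed x range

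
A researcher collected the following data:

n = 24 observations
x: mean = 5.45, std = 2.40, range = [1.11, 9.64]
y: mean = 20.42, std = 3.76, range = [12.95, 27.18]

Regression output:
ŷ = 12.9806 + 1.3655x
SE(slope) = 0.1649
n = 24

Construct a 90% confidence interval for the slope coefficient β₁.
The 90% CI for β₁ is (1.0824, 1.6486)

Confidence interval for the slope:

The 90% CI for β₁ is: β̂₁ ± t*(α/2, n-2) × SE(β̂₁)

Step 1: Find critical t-value
- Confidence level = 0.9
- Degrees of freedom = n - 2 = 24 - 2 = 22
- t*(α/2, 22) = 1.7171

Step 2: Calculate margin of error
Margin = 1.7171 × 0.1649 = 0.2831

Step 3: Construct interval
CI = 1.3655 ± 0.2831
CI = (1.0824, 1.6486)

Interpretation: intervals built this way capture the true β₁ in 90% of repeated samples; here the plausible range for the per-unit effect of x on y is 1.0824 to 1.6486.
The interval does not include 0, suggesting a significant linear relationship.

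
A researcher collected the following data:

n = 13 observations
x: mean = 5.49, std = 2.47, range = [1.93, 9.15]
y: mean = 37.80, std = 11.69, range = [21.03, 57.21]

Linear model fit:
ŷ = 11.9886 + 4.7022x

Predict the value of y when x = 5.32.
ŷ = 37.0043

To predict y for x = 5.32, substitute into the regression equation:

ŷ = 11.9886 + 4.7022 × 5.32
ŷ = 11.9886 + 25.0157
ŷ = 37.0043

This is the fitted mean response at that x — an individual observation would come with a wider prediction interval.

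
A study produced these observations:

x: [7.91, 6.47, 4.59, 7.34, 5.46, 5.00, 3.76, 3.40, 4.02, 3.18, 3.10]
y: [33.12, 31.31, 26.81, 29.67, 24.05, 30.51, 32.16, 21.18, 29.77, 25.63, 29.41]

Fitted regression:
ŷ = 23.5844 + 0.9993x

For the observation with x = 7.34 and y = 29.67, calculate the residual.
Residual = -1.2493

The residual is the difference between the actual value and the predicted value:

Residual = y - ŷ

Step 1: Calculate predicted value
ŷ = 23.5844 + 0.9993 × 7.34
ŷ = 30.9193

Step 2: Calculate residual
Residual = 29.67 - 30.9193
Residual = -1.2493

Interpretation: the model overestimates the actual value by 1.2493 at this point (negative residual → observation lies below the fitted line).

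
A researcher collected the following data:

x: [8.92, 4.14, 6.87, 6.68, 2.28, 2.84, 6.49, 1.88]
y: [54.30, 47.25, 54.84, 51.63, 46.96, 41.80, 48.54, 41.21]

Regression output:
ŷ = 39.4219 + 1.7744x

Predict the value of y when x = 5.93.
ŷ = 49.9441

x = 5.93 lies inside the observed range [1.88, 8.92], so the fitted equation applies directly:

ŷ = 39.4219 + 1.7744 × 5.93
ŷ = 39.4219 + 10.5222
ŷ = 49.9441

This is a point prediction; actual observations scatter around it by roughly the residual standard deviation.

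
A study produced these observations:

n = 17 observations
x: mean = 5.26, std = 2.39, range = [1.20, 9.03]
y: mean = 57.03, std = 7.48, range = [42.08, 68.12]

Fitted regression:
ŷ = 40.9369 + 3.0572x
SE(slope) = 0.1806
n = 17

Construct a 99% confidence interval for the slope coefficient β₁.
The 99% CI for β₁ is (2.5250, 3.5894)

Confidence interval for the slope:

The 99% CI for β₁ is: β̂₁ ± t*(α/2, n-2) × SE(β̂₁)

Step 1: Find critical t-value
- Confidence level = 0.99
- Degrees of freedom = n - 2 = 17 - 2 = 15
- t*(α/2, 15) = 2.9467

Step 2: Calculate margin of error
Margin = 2.9467 × 0.1806 = 0.5322

Step 3: Construct interval
CI = 3.0572 ± 0.5322
CI = (2.5250, 3.5894)

Interpretation: each one-unit increase in x is associated with a change in mean y of between 2.5250 and 3.5894, with 99% confidence.
Both endpoints are positive, so the data support a genuinely positive slope at this confidence level.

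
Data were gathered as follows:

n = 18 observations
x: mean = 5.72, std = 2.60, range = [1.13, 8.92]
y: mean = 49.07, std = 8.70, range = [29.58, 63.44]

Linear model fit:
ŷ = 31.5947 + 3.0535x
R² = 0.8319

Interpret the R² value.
R² = 0.8319 means 83.19% of the variation in y is explained by the linear relationship with x. This indicates a strong fit.

R² (coefficient of determination) measures the proportion of variance in y explained by the regression model.

Here R² = 0.8319:
- Explained: 83.19% of the variation in y
- Unexplained (residual): 100% − 83.19% = 16.81%
- Rule of thumb (below 0.3 weak; 0.3 to below 0.7 moderate; 0.7 and above strong) → strong

Equivalently, for simple linear regression R² = r², so |r| = √0.8319 ≈ 0.9121.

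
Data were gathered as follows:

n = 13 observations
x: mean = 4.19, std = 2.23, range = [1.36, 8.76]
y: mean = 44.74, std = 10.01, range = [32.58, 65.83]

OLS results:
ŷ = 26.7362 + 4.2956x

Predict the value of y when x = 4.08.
ŷ = 44.2622

Plug x = 4.08 into the fitted line:

ŷ = 26.7362 + 4.2956 × 4.08
ŷ = 26.7362 + 17.5260
ŷ = 44.2622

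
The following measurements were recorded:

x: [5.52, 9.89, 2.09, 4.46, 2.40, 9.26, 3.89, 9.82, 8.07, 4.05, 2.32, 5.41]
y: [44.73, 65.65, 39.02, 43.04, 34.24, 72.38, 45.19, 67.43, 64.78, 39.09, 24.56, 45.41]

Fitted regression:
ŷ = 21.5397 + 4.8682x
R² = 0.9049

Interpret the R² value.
R² = 0.9049 means 90.49% of the variation in y is explained by the linear relationship with x. This indicates a strong fit.

The coefficient of determination R² is the fraction of the total variation in y that the fitted line accounts for.

Here R² = 0.9049:
- Explained: 90.49% of the variation in y
- Unexplained (residual): 100% − 90.49% = 9.51%
- Rule of thumb (below 0.3 weak; 0.3 to below 0.7 moderate; 0.7 and above strong) → strong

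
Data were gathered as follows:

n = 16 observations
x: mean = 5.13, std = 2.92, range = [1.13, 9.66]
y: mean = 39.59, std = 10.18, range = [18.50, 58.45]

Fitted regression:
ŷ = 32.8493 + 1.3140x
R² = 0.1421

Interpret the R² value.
About 14.21% of the variability in y is accounted for by the regression on x (R² = 0.1421) — a weak linear fit.

R² = 1 − SS_res/SS_tot compares the residual scatter to the total scatter of y about its mean.

Here R² = 0.1421:
- Explained: 14.21% of the variation in y
- Unexplained (residual): 100% − 14.21% = 85.79%
- Rule of thumb (below 0.3 weak; 0.3 to below 0.7 moderate; 0.7 and above strong) → weak

Equivalently, for simple linear regression R² = r², so |r| = √0.1421 ≈ 0.3770.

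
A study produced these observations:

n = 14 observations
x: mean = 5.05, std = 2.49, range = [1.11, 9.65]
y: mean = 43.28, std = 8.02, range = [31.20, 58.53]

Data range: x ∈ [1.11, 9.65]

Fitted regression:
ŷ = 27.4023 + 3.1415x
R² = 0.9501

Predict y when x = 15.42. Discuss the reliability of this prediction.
ŷ = 75.8442, but this is extrapolation (above the data range [1.11, 9.65]) and may be unreliable.

Prediction calculation:
ŷ = 27.4023 + 3.1415 × 15.42
ŷ = 75.8442

Reliability:
- Data range: x ∈ [1.11, 9.65]
- Prediction point: x = 15.42 is 5.77 units above the observed range → this is EXTRAPOLATION, not interpolation

Why that matters here:
- The linear relationship may not hold outside the observed range
- The standard error of prediction grows with (x − x̄)², and x = 15.42 is far from x̄ = 5.05
- R² describes fit only over the sampled x values; it says nothing about behaviour beyond them

The R² = 0.9501 only validates the fit within [1.11, 9.65]; treat ŷ = 75.8442 with caution.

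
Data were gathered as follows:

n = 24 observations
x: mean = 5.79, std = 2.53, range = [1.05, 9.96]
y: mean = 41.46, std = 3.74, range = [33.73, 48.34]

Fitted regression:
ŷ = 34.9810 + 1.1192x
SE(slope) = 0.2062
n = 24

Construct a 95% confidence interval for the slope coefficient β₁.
The 95% CI for β₁ is (0.6916, 1.5468)

Confidence interval for the slope:

The 95% CI for β₁ is: β̂₁ ± t*(α/2, n-2) × SE(β̂₁)

Step 1: Find critical t-value
- Confidence level = 0.95
- Degrees of freedom = n - 2 = 24 - 2 = 22
- t*(α/2, 22) = 2.0739

Step 2: Calculate margin of error
Margin = 2.0739 × 0.2062 = 0.4276

Step 3: Construct interval
CI = 1.1192 ± 0.4276
CI = (0.6916, 1.5468)

Interpretation: intervals built this way capture the true β₁ in 95% of repeated samples; here the plausible range for the per-unit effect of x on y is 0.6916 to 1.5468.
Since 0 is outside the interval, a two-sided test at α = 0.05 would reject H₀: β₁ = 0.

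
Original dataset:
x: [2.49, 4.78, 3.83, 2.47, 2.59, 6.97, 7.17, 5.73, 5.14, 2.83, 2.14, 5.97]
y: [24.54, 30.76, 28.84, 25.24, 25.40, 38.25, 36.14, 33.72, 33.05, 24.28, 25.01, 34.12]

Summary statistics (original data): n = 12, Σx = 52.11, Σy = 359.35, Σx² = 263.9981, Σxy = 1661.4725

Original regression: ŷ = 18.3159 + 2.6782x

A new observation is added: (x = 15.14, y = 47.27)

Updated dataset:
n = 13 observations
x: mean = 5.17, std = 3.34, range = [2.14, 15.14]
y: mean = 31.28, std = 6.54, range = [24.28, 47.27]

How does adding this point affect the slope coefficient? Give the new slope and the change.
The slope changes from 2.6782 to 1.8831 (change of -0.7951, or -29.7%).

The new point has HIGH LEVERAGE: x = 15.14 is far from the original mean x̄ = 52.11/12 ≈ 4.34 (original range [2.14, 7.17]).

Step 1: Update the sums with the new point (n goes from 12 to 13)
Σx  = 52.11 + 15.14 = 67.25
Σy  = 359.35 + 47.27 = 406.62
Σx² = 263.9981 + 15.14² = 263.9981 + 229.2196 = 493.2177
Σxy = 1661.4725 + 15.14×47.27 = 1661.4725 + 715.6678 = 2377.1403

Step 2: Recompute the slope with b₁ = (nΣxy − ΣxΣy) / (nΣx² − (Σx)²)
Numerator   = 13×2377.1403 − 67.25×406.62 = 30902.8239 − 27345.1950 = 3557.6289
Denominator = 13×493.2177 − 67.25² = 6411.8301 − 4522.5625 = 1889.2676
b₁(new) = 3557.6289 / 1889.2676 = 1.8831

(Same formula on the original sums: (12×1661.4725 − 52.11×359.35) / (12×263.9981 − 52.11²) = 1211.9415 / 452.5251 = 2.6782, matching the given fit.)

Step 3: Change in slope
Δβ₁ = 1.8831 − 2.6782 = -0.7951
Relative change = -0.7951 / 2.6782 × 100% = -29.7%
→ the slope decreases when the point is added.

A high-leverage point only changes the slope if it is off the original line; here y = 47.27 is below the original trend, so the slope decreases.
In practice: examine leverage (hᵢ) and Cook's distance rather than deleting it automatically.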